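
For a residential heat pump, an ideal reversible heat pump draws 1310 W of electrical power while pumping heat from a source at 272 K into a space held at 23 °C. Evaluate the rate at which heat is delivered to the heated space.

T_H = 23 °C → 23 + 273.15 = 296.15 K.
The Carnot heat-pump COP is COP_HP = T_H/(T_H − T_C) = 296.15/24.15 = 12.2629.
Q_H = COP_HP · W = 12.2629 × 1310 = 16060 W.

Q̇_H ≈ 16060 W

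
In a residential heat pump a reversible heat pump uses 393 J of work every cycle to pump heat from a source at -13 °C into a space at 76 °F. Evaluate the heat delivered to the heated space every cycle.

T_H = 76 °F → (76 − 32) × 5/9 = 24.44 °C = 297.59 K.
T_C = -13 °C → -13 + 273.15 = 260.15 K.
COP_HP = T_H/(T_H − T_C) = 297.59/37.44 = 7.9476.
Q_H = COP_HP · W = 7.9476 × 393 = 3123 J.

Q_H ≈ 3123 J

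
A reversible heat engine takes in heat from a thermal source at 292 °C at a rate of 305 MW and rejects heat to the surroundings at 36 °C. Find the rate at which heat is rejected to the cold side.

T_H = 292 °C → 292 + 273.15 = 565.15 K.
T_C = 36 °C → 36 + 273.15 = 309.15 K.
Carnot efficiency: η = 1 − T_C/T_H = 1 − 309.15/565.15 = 0.4530.
For a reversible cycle Q_C/Q_H = T_C/T_H, so Q_C = 305 × 309.15/565.15 = 166.8 MW.

Q̇_C ≈ 166.8 MW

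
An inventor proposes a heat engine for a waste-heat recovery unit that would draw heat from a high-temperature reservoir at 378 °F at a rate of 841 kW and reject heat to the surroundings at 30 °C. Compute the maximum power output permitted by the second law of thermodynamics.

Ẇ_max ≈ 293 kW

T_H = 378 °F → (378 − 32) × 5/9 = 192.22 °C = 465.37 K.
T_C = 30 °C → 30 + 273.15 = 303.15 K.
The second-law ceiling is the Carnot efficiency, η_max = 1 − T_C/T_H = 1 − 303.15/465.37 = 0.3486.
W_max = η_max · Q_H = 0.3486 × 841 = 293 kW.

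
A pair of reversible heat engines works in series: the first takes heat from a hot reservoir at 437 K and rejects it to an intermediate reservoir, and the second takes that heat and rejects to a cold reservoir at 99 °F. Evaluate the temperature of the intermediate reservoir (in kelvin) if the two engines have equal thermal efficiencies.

T_C = 99 °F → (99 − 32) × 5/9 = 37.22 °C = 310.37 K.
Equal efficiencies require 1 − T_m/T_H = 1 − T_C/T_m, i.e. T_m/T_H = T_C/T_m, so T_m = √(T_H·T_C) = √(437.00 × 310.37) = 368 K.

T_m ≈ 368 K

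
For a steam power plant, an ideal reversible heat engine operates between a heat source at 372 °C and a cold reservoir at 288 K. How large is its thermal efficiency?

η ≈ 0.554

T_H = 372 °C → 372 + 273.15 = 645.15 K.
Carnot efficiency: η = 1 − T_C/T_H = 1 − 288.00/645.15 = 0.554.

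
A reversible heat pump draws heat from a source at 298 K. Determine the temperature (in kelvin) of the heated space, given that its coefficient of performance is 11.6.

COP_HP = T_H/(T_H − T_C) ⇒ T_H = T_C·COP_HP/(COP_HP − 1) = 298.00 × 11.6/(11.6 − 1) = 326.1 K.

T_H ≈ 326.1 K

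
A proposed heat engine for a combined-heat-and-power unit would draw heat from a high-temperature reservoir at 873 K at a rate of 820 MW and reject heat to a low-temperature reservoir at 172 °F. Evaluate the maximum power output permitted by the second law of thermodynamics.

Ẇ_max ≈ 490.4 MW

T_C = 172 °F → (172 − 32) × 5/9 = 77.78 °C = 350.93 K.
No engine can exceed the Carnot limit: η_max = 1 − T_C/T_H = 1 − 350.93/873.00 = 0.5980.
W_max = η_max · Q_H = 0.5980 × 820 = 490.4 MW.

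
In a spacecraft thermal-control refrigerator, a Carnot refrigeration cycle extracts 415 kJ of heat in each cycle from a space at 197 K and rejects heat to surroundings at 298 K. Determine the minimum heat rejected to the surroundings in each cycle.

Q_H ≈ 628 kJ

For a reversible cycle Q_H/Q_C = T_H/T_C, so Q_H = Q_C·T_H/T_C = 415 × 298.00/197.00 = 628 kJ.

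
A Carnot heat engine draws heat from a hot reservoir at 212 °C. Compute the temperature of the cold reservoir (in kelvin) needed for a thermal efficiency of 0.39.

T_H = 212 °C → 212 + 273.15 = 485.15 K.
From η = 1 − T_C/T_H, T_C = T_H·(1 − η) = 485.15 × (1 − 0.39) = 295.9 K.

T_C ≈ 295.9 K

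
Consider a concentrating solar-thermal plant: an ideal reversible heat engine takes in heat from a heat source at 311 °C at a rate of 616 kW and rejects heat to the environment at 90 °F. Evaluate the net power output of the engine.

T_H = 311 °C → 311 + 273.15 = 584.15 K.
T_C = 90 °F → (90 − 32) × 5/9 = 32.22 °C = 305.37 K.
The Carnot efficiency is η = 1 − T_C/T_H = 1 − 305.37/584.15 = 0.4772.
W = η·Q_H = 0.4772 × 616 = 294.0 kW.

Ẇ ≈ 294.0 kW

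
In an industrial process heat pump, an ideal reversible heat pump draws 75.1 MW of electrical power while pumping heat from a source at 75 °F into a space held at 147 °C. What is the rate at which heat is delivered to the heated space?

Q̇_H ≈ 256 MW

T_H = 147 °C → 147 + 273.15 = 420.15 K.
T_C = 75 °F → (75 − 32) × 5/9 = 23.89 °C = 297.04 K.
For a reversible heat pump, COP_HP = T_H/(T_H − T_C) = 420.15/123.11 = 3.4128.
Q_H = COP_HP · W = 3.4128 × 75.1 = 256 MW.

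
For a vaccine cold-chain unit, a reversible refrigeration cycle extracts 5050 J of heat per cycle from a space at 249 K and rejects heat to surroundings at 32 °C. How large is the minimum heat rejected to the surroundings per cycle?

Q_H ≈ 6190 J

T_H = 32 °C → 32 + 273.15 = 305.15 K.
For a reversible cycle Q_H/Q_C = T_H/T_C, so Q_H = Q_C·T_H/T_C = 5050 × 305.15/249.00 = 6190 J.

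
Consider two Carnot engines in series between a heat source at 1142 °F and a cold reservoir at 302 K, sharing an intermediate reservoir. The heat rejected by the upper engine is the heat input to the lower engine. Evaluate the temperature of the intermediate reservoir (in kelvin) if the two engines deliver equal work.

T_m ≈ 596 K

T_H = 1142 °F → (1142 − 32) × 5/9 = 616.67 °C = 889.82 K.
For reversible stages Q_m = Q_H·(T_m/T_H). Setting W₁ = Q_H(1 − T_m/T_H) equal to W₂ = Q_m(1 − T_C/T_m) = Q_H·(T_m − T_C)/T_H gives T_H − T_m = T_m − T_C, so T_m = (T_H + T_C)/2 = (889.82 + 302.00)/2 = 596 K.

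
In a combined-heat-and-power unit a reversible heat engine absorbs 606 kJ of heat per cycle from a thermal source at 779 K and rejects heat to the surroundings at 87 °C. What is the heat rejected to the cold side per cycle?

T_C = 87 °C → 87 + 273.15 = 360.15 K.
The Carnot efficiency is η = 1 − T_C/T_H = 1 − 360.15/779.00 = 0.5377.
For a reversible cycle Q_C/Q_H = T_C/T_H, so Q_C = 606 × 360.15/779.00 = 280 kJ.

Q_C ≈ 280 kJ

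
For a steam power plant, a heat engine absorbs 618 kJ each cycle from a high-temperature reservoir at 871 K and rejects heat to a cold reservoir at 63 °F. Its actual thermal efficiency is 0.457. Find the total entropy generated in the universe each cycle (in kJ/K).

ΔS_univ ≈ 0.4461 kJ/K

T_C = 63 °F → (63 − 32) × 5/9 = 17.22 °C = 290.37 K.
W = η·Q_H = 0.457 × 618 = 282.4 kJ, so Q_C = Q_H − W = 335.6 kJ.
Entropy balance on the reservoirs: −Q_H/T_H = -0.7095 kJ/K, +Q_C/T_C = 1.156 kJ/K.
ΔS_univ = −Q_H/T_H + Q_C/T_C = 0.4461 kJ/K (> 0, since η = 0.457 < η_Carnot = 0.667).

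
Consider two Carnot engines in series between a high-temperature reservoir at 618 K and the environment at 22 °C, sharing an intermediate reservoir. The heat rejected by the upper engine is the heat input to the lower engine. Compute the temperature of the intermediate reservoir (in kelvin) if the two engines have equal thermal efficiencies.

T_m ≈ 427.1 K

T_C = 22 °C → 22 + 273.15 = 295.15 K.
Equal efficiencies require 1 − T_m/T_H = 1 − T_C/T_m, i.e. T_m/T_H = T_C/T_m, so T_m = √(T_H·T_C) = √(618.00 × 295.15) = 427.1 K.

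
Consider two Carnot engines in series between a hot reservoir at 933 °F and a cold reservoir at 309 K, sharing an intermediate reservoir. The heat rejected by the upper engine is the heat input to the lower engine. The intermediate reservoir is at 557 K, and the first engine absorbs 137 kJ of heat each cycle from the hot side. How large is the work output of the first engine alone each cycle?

W₁ ≈ 38.4 kJ

T_H = 933 °F → (933 − 32) × 5/9 = 500.56 °C = 773.71 K.
First-stage efficiency η₁ = 1 − T_m/T_H = 1 − 557.00/773.71 = 0.2801.
W₁ = η₁·Q_H = 0.2801 × 137 = 38.4 kJ.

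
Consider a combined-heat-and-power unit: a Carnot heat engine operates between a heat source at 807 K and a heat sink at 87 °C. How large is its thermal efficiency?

η ≈ 0.554

T_C = 87 °C → 87 + 273.15 = 360.15 K.
Carnot efficiency: η = 1 − T_C/T_H = 1 − 360.15/807.00 = 0.554.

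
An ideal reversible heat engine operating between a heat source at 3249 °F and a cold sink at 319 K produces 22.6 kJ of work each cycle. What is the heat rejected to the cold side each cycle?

T_H = 3249 °F → (3249 − 32) × 5/9 = 1787.22 °C = 2060.37 K.
Since the cycle is reversible, η = 1 − T_C/T_H = 1 − 319.00/2060.37 = 0.8452.
Since Q_C/Q_H = T_C/T_H and Q_H = W/η, Q_C = W·T_C/(T_H − T_C) = 22.6 × 319.00/1741.37 = 4.14 kJ.

Q_C ≈ 4.14 kJ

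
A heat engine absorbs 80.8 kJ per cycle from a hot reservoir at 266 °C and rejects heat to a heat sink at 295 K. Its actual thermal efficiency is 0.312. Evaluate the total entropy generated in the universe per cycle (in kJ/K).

T_H = 266 °C → 266 + 273.15 = 539.15 K.
W = η·Q_H = 0.312 × 80.8 = 25.21 kJ, so Q_C = Q_H − W = 55.59 kJ.
The hot reservoir loses entropy Q_H/T_H = 80.8/539.15 = 0.1499 kJ/K; the cold reservoir gains Q_C/T_C = 55.59/295.00 = 0.1884 kJ/K.
ΔS_univ = −Q_H/T_H + Q_C/T_C = 0.03858 kJ/K (> 0, since η = 0.312 < η_Carnot = 0.453).

ΔS_univ ≈ 0.03858 kJ/K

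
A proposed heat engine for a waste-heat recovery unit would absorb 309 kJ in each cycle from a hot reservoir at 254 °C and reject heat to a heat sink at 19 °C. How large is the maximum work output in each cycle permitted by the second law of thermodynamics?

T_H = 254 °C → 254 + 273.15 = 527.15 K.
T_C = 19 °C → 19 + 273.15 = 292.15 K.
The upper bound on efficiency is η_max = 1 − T_C/T_H = 1 − 292.15/527.15 = 0.4458.
W_max = η_max · Q_H = 0.4458 × 309 = 138 kJ.

W_max ≈ 138 kJ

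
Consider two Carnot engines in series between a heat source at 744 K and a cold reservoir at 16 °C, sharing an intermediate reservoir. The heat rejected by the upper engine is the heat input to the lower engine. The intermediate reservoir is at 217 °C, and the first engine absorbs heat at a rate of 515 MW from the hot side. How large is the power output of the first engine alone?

Ẇ₁ ≈ 176 MW

T_C = 16 °C → 16 + 273.15 = 289.15 K.
T_m = 217 °C → 217 + 273.15 = 490.15 K.
First-stage efficiency η₁ = 1 − T_m/T_H = 1 − 490.15/744.00 = 0.3412.
W₁ = η₁·Q_H = 0.3412 × 515 = 176 MW.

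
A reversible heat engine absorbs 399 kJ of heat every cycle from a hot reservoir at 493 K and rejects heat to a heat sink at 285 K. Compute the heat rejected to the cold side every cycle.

η_rev = 1 − T_C/T_H = 1 − 285.00/493.00 = 0.4219.
For a reversible cycle Q_C/Q_H = T_C/T_H, so Q_C = 399 × 285.00/493.00 = 230.7 kJ.

Q_C ≈ 230.7 kJ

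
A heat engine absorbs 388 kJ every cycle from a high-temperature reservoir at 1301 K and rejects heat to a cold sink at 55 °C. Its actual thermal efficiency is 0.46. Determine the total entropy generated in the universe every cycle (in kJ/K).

T_C = 55 °C → 55 + 273.15 = 328.15 K.
W = η·Q_H = 0.46 × 388 = 178.5 kJ, so Q_C = Q_H − W = 209.5 kJ.
Reservoir entropy changes: ΔS_H = −Q_H/T_H = −388/1301.00 = -0.2982 kJ/K and ΔS_C = +Q_C/T_C = 209.5/328.15 = 0.6385 kJ/K.
ΔS_univ = −Q_H/T_H + Q_C/T_C = 0.340 kJ/K (> 0, since η = 0.46 < η_Carnot = 0.748).

ΔS_univ ≈ 0.340 kJ/K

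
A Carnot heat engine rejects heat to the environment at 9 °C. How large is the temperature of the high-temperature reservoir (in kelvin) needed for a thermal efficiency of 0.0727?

T_H ≈ 304 K

T_C = 9 °C → 9 + 273.15 = 282.15 K.
From η = 1 − T_C/T_H, solving for T_H gives T_H = T_C/(1 − η) = 282.15/(1 − 0.0727) = 304 K.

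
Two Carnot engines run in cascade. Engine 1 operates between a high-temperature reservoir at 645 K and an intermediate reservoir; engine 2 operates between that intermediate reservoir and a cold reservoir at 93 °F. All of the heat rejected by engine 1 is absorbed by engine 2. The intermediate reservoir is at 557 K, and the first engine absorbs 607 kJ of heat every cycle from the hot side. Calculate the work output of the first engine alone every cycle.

W₁ ≈ 82.8 kJ

T_C = 93 °F → (93 − 32) × 5/9 = 33.89 °C = 307.04 K.
First-stage efficiency η₁ = 1 − T_m/T_H = 1 − 557.00/645.00 = 0.1364.
W₁ = η₁·Q_H = 0.1364 × 607 = 82.8 kJ.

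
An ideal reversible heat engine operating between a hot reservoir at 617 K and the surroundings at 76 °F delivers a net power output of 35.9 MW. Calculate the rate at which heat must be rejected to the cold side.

T_C = 76 °F → (76 − 32) × 5/9 = 24.44 °C = 297.59 K.
The Carnot efficiency is η = 1 − T_C/T_H = 1 − 297.59/617.00 = 0.5177.
Since Q_C/Q_H = T_C/T_H and Q_H = W/η, Q_C = W·T_C/(T_H − T_C) = 35.9 × 297.59/319.41 = 33.45 MW.

Q̇_C ≈ 33.45 MW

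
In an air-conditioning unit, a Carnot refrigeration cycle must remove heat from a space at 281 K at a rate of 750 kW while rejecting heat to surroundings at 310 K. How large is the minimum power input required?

Ẇ_in ≈ 77.4 kW

For a reversible refrigerator, COP_R = T_C/(T_H − T_C) = 281.00/29.00 = 9.6897.
W = Q_C/COP_R = 750/9.6897 = 77.4 kW.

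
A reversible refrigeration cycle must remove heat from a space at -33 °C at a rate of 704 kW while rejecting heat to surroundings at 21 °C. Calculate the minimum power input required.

Ẇ_in ≈ 158 kW

T_H = 21 °C → 21 + 273.15 = 294.15 K.
T_C = -33 °C → -33 + 273.15 = 240.15 K.
For a reversible refrigerator, COP_R = T_C/(T_H − T_C) = 240.15/54.00 = 4.4472.
W = Q_C/COP_R = 704/4.4472 = 158 kW.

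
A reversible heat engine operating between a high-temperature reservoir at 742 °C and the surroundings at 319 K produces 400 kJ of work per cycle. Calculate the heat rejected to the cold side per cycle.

T_H = 742 °C → 742 + 273.15 = 1015.15 K.
Since the cycle is reversible, η = 1 − T_C/T_H = 1 − 319.00/1015.15 = 0.6858.
Since Q_C/Q_H = T_C/T_H and Q_H = W/η, Q_C = W·T_C/(T_H − T_C) = 400 × 319.00/696.15 = 183 kJ.

Q_C ≈ 183 kJ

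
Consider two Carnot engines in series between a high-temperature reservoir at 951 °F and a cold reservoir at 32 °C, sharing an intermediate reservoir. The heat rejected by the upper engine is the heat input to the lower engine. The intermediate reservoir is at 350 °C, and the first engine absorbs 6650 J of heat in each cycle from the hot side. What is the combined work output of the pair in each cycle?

T_H = 951 °F → (951 − 32) × 5/9 = 510.56 °C = 783.71 K.
T_C = 32 °C → 32 + 273.15 = 305.15 K.
Two reversible stages in series are equivalent to a single Carnot engine between T_H and T_C, so η_total = 1 − T_C/T_H = 1 − 305.15/783.71 = 0.6106.
W_total = η_total · Q_H = 0.6106 × 6650 = 4060 J.

W_total ≈ 4060 J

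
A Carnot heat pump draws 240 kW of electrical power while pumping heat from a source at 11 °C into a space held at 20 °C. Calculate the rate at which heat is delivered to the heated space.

T_H = 20 °C → 20 + 273.15 = 293.15 K.
T_C = 11 °C → 11 + 273.15 = 284.15 K.
For a reversible heat pump, COP_HP = T_H/(T_H − T_C) = 293.15/9.00 = 32.5722.
Q_H = COP_HP · W = 32.5722 × 240 = 7820 kW.

Q̇_H ≈ 7820 kW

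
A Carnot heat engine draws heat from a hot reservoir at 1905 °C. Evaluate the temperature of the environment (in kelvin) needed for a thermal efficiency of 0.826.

T_C ≈ 379.0 K

T_H = 1905 °C → 1905 + 273.15 = 2178.15 K.
From η = 1 − T_C/T_H, T_C = T_H·(1 − η) = 2178.15 × (1 − 0.826) = 379.0 K.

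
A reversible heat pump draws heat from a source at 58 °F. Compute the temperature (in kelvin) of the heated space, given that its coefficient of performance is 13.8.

T_H ≈ 310 K

T_C = 58 °F → (58 − 32) × 5/9 = 14.44 °C = 287.59 K.
COP_HP = T_H/(T_H − T_C) ⇒ T_H = T_C·COP_HP/(COP_HP − 1) = 287.59 × 13.8/(13.8 − 1) = 310 K.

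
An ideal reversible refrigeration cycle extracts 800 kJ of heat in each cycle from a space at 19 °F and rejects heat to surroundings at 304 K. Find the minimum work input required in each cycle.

W_in ≈ 114.5 kJ

T_C = 19 °F → (19 − 32) × 5/9 = -7.22 °C = 265.93 K.
Carnot COP: COP_R = T_C/(T_H − T_C) = 265.93/38.07 = 6.9848.
W = Q_C/COP_R = 800/6.9848 = 114.5 kJ.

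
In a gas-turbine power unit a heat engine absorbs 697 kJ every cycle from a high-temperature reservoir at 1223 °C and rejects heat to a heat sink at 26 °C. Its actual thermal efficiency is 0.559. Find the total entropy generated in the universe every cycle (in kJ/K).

T_H = 1223 °C → 1223 + 273.15 = 1496.15 K.
T_C = 26 °C → 26 + 273.15 = 299.15 K.
W = η·Q_H = 0.559 × 697 = 389.6 kJ, so Q_C = Q_H − W = 307.4 kJ.
Entropy balance on the reservoirs: −Q_H/T_H = -0.4659 kJ/K, +Q_C/T_C = 1.028 kJ/K.
ΔS_univ = −Q_H/T_H + Q_C/T_C = 0.562 kJ/K (> 0, since η = 0.559 < η_Carnot = 0.800).

ΔS_univ ≈ 0.562 kJ/K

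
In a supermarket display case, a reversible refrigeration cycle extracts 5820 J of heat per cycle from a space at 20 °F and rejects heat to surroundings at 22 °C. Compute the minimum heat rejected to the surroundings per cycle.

Q_H ≈ 6450 J

T_H = 22 °C → 22 + 273.15 = 295.15 K.
T_C = 20 °F → (20 − 32) × 5/9 = -6.67 °C = 266.48 K.
For a reversible cycle Q_H/Q_C = T_H/T_C, so Q_H = Q_C·T_H/T_C = 5820 × 295.15/266.48 = 6450 J.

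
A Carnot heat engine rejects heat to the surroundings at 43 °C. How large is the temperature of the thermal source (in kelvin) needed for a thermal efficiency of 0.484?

T_C = 43 °C → 43 + 273.15 = 316.15 K.
From η = 1 − T_C/T_H, solving for T_H gives T_H = T_C/(1 − η) = 316.15/(1 − 0.484) = 612.7 K.

T_H ≈ 612.7 K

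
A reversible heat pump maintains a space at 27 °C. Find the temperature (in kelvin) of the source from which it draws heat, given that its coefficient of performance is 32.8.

T_H = 27 °C → 27 + 273.15 = 300.15 K.
COP_HP = T_H/(T_H − T_C) ⇒ T_C = T_H·(COP_HP − 1)/COP_HP = 300.15 × (32.8 − 1)/32.8 = 291 K.

T_C ≈ 291 K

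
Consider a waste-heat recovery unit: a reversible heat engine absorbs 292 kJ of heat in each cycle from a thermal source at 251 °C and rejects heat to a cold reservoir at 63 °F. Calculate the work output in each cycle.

W ≈ 130.2 kJ

T_H = 251 °C → 251 + 273.15 = 524.15 K.
T_C = 63 °F → (63 − 32) × 5/9 = 17.22 °C = 290.37 K.
Carnot efficiency: η = 1 − T_C/T_H = 1 − 290.37/524.15 = 0.4460.
W = η·Q_H = 0.4460 × 292 = 130.2 kJ.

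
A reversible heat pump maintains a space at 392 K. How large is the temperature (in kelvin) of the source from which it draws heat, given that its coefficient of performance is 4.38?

T_C ≈ 303 K

COP_HP = T_H/(T_H − T_C) ⇒ T_C = T_H·(COP_HP − 1)/COP_HP = 392.00 × (4.38 − 1)/4.38 = 303 K.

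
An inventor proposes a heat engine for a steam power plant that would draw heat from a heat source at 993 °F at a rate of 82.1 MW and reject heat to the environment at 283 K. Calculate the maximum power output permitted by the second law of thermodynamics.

Ẇ_max ≈ 53.3 MW

T_H = 993 °F → (993 − 32) × 5/9 = 533.89 °C = 807.04 K.
No engine can exceed the Carnot limit: η_max = 1 − T_C/T_H = 1 − 283.00/807.04 = 0.6493.
W_max = η_max · Q_H = 0.6493 × 82.1 = 53.3 MW.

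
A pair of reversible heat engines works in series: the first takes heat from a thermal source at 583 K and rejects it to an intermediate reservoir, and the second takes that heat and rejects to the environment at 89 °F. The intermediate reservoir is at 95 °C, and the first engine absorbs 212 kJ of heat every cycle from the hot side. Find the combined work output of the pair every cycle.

T_C = 89 °F → (89 − 32) × 5/9 = 31.67 °C = 304.82 K.
Two reversible stages in series are equivalent to a single Carnot engine between T_H and T_C, so η_total = 1 − T_C/T_H = 1 − 304.82/583.00 = 0.4772.
W_total = η_total · Q_H = 0.4772 × 212 = 101 kJ.

W_total ≈ 101 kJ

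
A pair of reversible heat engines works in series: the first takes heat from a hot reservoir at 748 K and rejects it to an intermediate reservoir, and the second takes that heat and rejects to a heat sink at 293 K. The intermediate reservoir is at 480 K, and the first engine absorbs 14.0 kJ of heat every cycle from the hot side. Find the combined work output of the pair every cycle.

W_total ≈ 8.516 kJ

Two reversible stages in series are equivalent to a single Carnot engine between T_H and T_C, so η_total = 1 − T_C/T_H = 1 − 293.00/748.00 = 0.6083.
W_total = η_total · Q_H = 0.6083 × 14.0 = 8.516 kJ.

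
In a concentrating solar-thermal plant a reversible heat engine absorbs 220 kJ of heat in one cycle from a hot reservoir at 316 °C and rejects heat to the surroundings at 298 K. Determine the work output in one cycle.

T_H = 316 °C → 316 + 273.15 = 589.15 K.
η_rev = 1 − T_C/T_H = 1 − 298.00/589.15 = 0.4942.
W = η·Q_H = 0.4942 × 220 = 109 kJ.

W ≈ 109 kJ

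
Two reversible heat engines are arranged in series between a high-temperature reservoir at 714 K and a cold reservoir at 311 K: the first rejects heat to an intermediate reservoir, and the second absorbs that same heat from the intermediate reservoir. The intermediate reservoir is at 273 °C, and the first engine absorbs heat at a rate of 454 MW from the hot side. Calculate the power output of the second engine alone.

Ẇ₂ ≈ 150 MW

T_m = 273 °C → 273 + 273.15 = 546.15 K.
Heat entering the second stage: Q_m = Q_H·(T_m/T_H) = 454 × 546.15/714.00 = 347 MW.
Second-stage efficiency η₂ = 1 − T_C/T_m = 1 − 311.00/546.15 = 0.4306, so W₂ = η₂·Q_m = 150 MW.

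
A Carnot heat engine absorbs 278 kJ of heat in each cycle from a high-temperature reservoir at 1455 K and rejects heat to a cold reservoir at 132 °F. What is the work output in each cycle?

W ≈ 215 kJ

T_C = 132 °F → (132 − 32) × 5/9 = 55.56 °C = 328.71 K.
Since the cycle is reversible, η = 1 − T_C/T_H = 1 − 328.71/1455.00 = 0.7741.
W = η·Q_H = 0.7741 × 278 = 215 kJ.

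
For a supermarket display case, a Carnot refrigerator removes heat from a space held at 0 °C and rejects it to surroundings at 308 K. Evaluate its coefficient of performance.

T_C = 0 °C → 0 + 273.15 = 273.15 K.
Carnot COP: COP_R = T_C/(T_H − T_C) = 273.15/(308.00 − 273.15) = 7.838.

COP_R ≈ 7.838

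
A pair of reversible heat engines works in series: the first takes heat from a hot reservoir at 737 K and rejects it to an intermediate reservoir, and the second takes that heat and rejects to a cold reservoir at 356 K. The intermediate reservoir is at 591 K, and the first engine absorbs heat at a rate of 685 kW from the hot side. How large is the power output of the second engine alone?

Ẇ₂ ≈ 218.4 kW

Heat entering the second stage: Q_m = Q_H·(T_m/T_H) = 685 × 591.00/737.00 = 549.3 kW.
Second-stage efficiency η₂ = 1 − T_C/T_m = 1 − 356.00/591.00 = 0.3976, so W₂ = η₂·Q_m = 218.4 kW.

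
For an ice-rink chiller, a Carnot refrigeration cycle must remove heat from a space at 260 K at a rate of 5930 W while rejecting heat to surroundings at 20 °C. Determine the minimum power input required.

T_H = 20 °C → 20 + 273.15 = 293.15 K.
Carnot COP: COP_R = T_C/(T_H − T_C) = 260.00/33.15 = 7.8431.
W = Q_C/COP_R = 5930/7.8431 = 756 W.

Ẇ_in ≈ 756 W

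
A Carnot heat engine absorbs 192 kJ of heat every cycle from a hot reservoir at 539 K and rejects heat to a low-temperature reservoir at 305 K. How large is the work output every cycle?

W ≈ 83.4 kJ

For a reversible engine, η = 1 − T_C/T_H = 1 − 305.00/539.00 = 0.4341.
W = η·Q_H = 0.4341 × 192 = 83.4 kJ.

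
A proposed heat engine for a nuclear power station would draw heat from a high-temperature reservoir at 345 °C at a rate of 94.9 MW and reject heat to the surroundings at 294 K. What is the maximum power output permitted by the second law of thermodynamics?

T_H = 345 °C → 345 + 273.15 = 618.15 K.
The upper bound on efficiency is η_max = 1 − T_C/T_H = 1 − 294.00/618.15 = 0.5244.
W_max = η_max · Q_H = 0.5244 × 94.9 = 49.76 MW.

Ẇ_max ≈ 49.76 MW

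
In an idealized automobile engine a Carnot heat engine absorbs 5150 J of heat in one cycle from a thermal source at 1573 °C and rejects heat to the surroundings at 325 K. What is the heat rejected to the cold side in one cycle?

Q_C ≈ 907 J

T_H = 1573 °C → 1573 + 273.15 = 1846.15 K.
η_rev = 1 − T_C/T_H = 1 − 325.00/1846.15 = 0.8240.
For a reversible cycle Q_C/Q_H = T_C/T_H, so Q_C = 5150 × 325.00/1846.15 = 907 J.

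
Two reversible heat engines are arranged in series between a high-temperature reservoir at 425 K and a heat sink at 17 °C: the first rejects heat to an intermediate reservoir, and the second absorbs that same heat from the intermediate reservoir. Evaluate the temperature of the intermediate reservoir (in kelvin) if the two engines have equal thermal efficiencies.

T_C = 17 °C → 17 + 273.15 = 290.15 K.
Equal efficiencies require 1 − T_m/T_H = 1 − T_C/T_m, i.e. T_m/T_H = T_C/T_m, so T_m = √(T_H·T_C) = √(425.00 × 290.15) = 351 K.

T_m ≈ 351 K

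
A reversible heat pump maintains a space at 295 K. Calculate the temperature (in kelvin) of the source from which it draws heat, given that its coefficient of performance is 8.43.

T_C ≈ 260 K

COP_HP = T_H/(T_H − T_C) ⇒ T_C = T_H·(COP_HP − 1)/COP_HP = 295.00 × (8.43 − 1)/8.43 = 260 K.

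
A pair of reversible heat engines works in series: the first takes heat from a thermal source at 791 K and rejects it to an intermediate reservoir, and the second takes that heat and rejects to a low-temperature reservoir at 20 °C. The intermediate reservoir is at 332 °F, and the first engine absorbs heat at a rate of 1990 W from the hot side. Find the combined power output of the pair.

Ẇ_total ≈ 1250 W

T_C = 20 °C → 20 + 273.15 = 293.15 K.
Two reversible stages in series are equivalent to a single Carnot engine between T_H and T_C, so η_total = 1 − T_C/T_H = 1 − 293.15/791.00 = 0.6294.
W_total = η_total · Q_H = 0.6294 × 1990 = 1250 W.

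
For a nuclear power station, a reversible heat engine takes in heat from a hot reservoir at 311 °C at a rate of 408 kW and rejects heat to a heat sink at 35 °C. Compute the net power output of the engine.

T_H = 311 °C → 311 + 273.15 = 584.15 K.
T_C = 35 °C → 35 + 273.15 = 308.15 K.
Since the cycle is reversible, η = 1 − T_C/T_H = 1 − 308.15/584.15 = 0.4725.
W = η·Q_H = 0.4725 × 408 = 192.8 kW.

Ẇ ≈ 192.8 kW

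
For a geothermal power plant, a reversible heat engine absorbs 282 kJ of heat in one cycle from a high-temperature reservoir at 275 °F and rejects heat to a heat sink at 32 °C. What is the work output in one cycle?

W ≈ 71.2 kJ

T_H = 275 °F → (275 − 32) × 5/9 = 135.00 °C = 408.15 K.
T_C = 32 °C → 32 + 273.15 = 305.15 K.
Carnot efficiency: η = 1 − T_C/T_H = 1 − 305.15/408.15 = 0.2524.
W = η·Q_H = 0.2524 × 282 = 71.2 kJ.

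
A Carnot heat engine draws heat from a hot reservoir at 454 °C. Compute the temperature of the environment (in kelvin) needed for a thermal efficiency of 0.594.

T_H = 454 °C → 454 + 273.15 = 727.15 K.
From η = 1 − T_C/T_H, T_C = T_H·(1 − η) = 727.15 × (1 − 0.594) = 295.2 K.

T_C ≈ 295.2 K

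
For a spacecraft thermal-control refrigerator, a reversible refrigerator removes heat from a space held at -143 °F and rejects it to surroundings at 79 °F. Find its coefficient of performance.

COP_R ≈ 1.43

T_H = 79 °F → (79 − 32) × 5/9 = 26.11 °C = 299.26 K.
T_C = -143 °F → (-143 − 32) × 5/9 = -97.22 °C = 175.93 K.
The reversible coefficient of performance is COP_R = T_C/(T_H − T_C) = 175.93/(299.26 − 175.93) = 1.43.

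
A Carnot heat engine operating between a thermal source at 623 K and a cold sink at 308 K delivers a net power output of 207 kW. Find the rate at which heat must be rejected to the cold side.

Q̇_C ≈ 202.4 kW

Since the cycle is reversible, η = 1 − T_C/T_H = 1 − 308.00/623.00 = 0.5056.
Since Q_C/Q_H = T_C/T_H and Q_H = W/η, Q_C = W·T_C/(T_H − T_C) = 207 × 308.00/315.00 = 202.4 kW.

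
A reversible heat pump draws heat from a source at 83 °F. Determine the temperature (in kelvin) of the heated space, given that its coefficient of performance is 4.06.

T_C = 83 °F → (83 − 32) × 5/9 = 28.33 °C = 301.48 K.
COP_HP = T_H/(T_H − T_C) ⇒ T_H = T_C·COP_HP/(COP_HP − 1) = 301.48 × 4.06/(4.06 − 1) = 400.0 K.

T_H ≈ 400.0 K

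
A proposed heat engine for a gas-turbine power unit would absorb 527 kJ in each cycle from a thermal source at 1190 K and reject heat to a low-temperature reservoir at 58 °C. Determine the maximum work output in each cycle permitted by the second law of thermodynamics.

T_C = 58 °C → 58 + 273.15 = 331.15 K.
No engine can exceed the Carnot limit: η_max = 1 − T_C/T_H = 1 − 331.15/1190.00 = 0.7217.
W_max = η_max · Q_H = 0.7217 × 527 = 380.3 kJ.

W_max ≈ 380.3 kJ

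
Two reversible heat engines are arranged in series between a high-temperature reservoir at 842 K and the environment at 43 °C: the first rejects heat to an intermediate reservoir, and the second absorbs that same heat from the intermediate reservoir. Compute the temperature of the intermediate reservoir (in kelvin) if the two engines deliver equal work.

T_m ≈ 579 K

T_C = 43 °C → 43 + 273.15 = 316.15 K.
For reversible stages Q_m = Q_H·(T_m/T_H). Setting W₁ = Q_H(1 − T_m/T_H) equal to W₂ = Q_m(1 − T_C/T_m) = Q_H·(T_m − T_C)/T_H gives T_H − T_m = T_m − T_C, so T_m = (T_H + T_C)/2 = (842.00 + 316.15)/2 = 579 K.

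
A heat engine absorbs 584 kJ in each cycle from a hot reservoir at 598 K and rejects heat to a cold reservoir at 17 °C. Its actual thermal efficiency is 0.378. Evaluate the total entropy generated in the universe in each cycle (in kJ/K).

T_C = 17 °C → 17 + 273.15 = 290.15 K.
W = η·Q_H = 0.378 × 584 = 220.8 kJ, so Q_C = Q_H − W = 363.2 kJ.
Entropy balance on the reservoirs: −Q_H/T_H = -0.9766 kJ/K, +Q_C/T_C = 1.252 kJ/K.
ΔS_univ = −Q_H/T_H + Q_C/T_C = 0.275 kJ/K (> 0, since η = 0.378 < η_Carnot = 0.515).

ΔS_univ ≈ 0.275 kJ/K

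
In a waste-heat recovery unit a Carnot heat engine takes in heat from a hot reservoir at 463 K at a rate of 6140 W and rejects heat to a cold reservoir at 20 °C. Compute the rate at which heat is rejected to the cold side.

Q̇_C ≈ 3888 W

T_C = 20 °C → 20 + 273.15 = 293.15 K.
For a reversible engine, η = 1 − T_C/T_H = 1 − 293.15/463.00 = 0.3668.
For a reversible cycle Q_C/Q_H = T_C/T_H, so Q_C = 6140 × 293.15/463.00 = 3888 W.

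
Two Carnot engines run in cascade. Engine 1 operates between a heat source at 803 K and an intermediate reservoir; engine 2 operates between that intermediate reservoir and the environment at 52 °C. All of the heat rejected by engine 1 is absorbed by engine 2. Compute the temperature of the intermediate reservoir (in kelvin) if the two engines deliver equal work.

T_C = 52 °C → 52 + 273.15 = 325.15 K.
For reversible stages Q_m = Q_H·(T_m/T_H). Setting W₁ = Q_H(1 − T_m/T_H) equal to W₂ = Q_m(1 − T_C/T_m) = Q_H·(T_m − T_C)/T_H gives T_H − T_m = T_m − T_C, so T_m = (T_H + T_C)/2 = (803.00 + 325.15)/2 = 564.1 K.

T_m ≈ 564.1 K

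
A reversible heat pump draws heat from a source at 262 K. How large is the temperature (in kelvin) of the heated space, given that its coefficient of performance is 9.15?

T_H ≈ 294.1 K

COP_HP = T_H/(T_H − T_C) ⇒ T_H = T_C·COP_HP/(COP_HP − 1) = 262.00 × 9.15/(9.15 − 1) = 294.1 K.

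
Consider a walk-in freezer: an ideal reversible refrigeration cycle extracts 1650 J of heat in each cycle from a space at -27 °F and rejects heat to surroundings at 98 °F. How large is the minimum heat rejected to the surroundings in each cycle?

T_H = 98 °F → (98 − 32) × 5/9 = 36.67 °C = 309.82 K.
T_C = -27 °F → (-27 − 32) × 5/9 = -32.78 °C = 240.37 K.
For a reversible cycle Q_H/Q_C = T_H/T_C, so Q_H = Q_C·T_H/T_C = 1650 × 309.82/240.37 = 2130 J.

Q_H ≈ 2130 J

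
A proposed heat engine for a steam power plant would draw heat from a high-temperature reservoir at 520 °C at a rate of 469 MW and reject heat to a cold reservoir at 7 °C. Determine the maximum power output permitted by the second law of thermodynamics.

Ẇ_max ≈ 303 MW

T_H = 520 °C → 520 + 273.15 = 793.15 K.
T_C = 7 °C → 7 + 273.15 = 280.15 K.
The second-law ceiling is the Carnot efficiency, η_max = 1 − T_C/T_H = 1 − 280.15/793.15 = 0.6468.
W_max = η_max · Q_H = 0.6468 × 469 = 303 MW.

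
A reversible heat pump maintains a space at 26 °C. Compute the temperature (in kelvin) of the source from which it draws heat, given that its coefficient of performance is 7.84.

T_H = 26 °C → 26 + 273.15 = 299.15 K.
COP_HP = T_H/(T_H − T_C) ⇒ T_C = T_H·(COP_HP − 1)/COP_HP = 299.15 × (7.84 − 1)/7.84 = 261 K.

T_C ≈ 261 K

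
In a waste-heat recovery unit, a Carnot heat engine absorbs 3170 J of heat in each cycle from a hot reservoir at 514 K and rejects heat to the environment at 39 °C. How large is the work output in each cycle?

T_C = 39 °C → 39 + 273.15 = 312.15 K.
Since the cycle is reversible, η = 1 − T_C/T_H = 1 − 312.15/514.00 = 0.3927.
W = η·Q_H = 0.3927 × 3170 = 1245 J.

W ≈ 1245 J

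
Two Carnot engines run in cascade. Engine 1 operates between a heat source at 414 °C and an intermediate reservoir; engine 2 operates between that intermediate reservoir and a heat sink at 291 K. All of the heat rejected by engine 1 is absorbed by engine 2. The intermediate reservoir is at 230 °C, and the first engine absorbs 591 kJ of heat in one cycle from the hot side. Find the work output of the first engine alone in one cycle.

T_H = 414 °C → 414 + 273.15 = 687.15 K.
T_m = 230 °C → 230 + 273.15 = 503.15 K.
First-stage efficiency η₁ = 1 − T_m/T_H = 1 − 503.15/687.15 = 0.2678.
W₁ = η₁·Q_H = 0.2678 × 591 = 158.3 kJ.

W₁ ≈ 158.3 kJ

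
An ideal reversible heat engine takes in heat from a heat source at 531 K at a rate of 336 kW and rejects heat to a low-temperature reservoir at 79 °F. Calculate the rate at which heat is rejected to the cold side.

Q̇_C ≈ 189.4 kW

T_C = 79 °F → (79 − 32) × 5/9 = 26.11 °C = 299.26 K.
The Carnot efficiency is η = 1 − T_C/T_H = 1 − 299.26/531.00 = 0.4364.
For a reversible cycle Q_C/Q_H = T_C/T_H, so Q_C = 336 × 299.26/531.00 = 189.4 kW.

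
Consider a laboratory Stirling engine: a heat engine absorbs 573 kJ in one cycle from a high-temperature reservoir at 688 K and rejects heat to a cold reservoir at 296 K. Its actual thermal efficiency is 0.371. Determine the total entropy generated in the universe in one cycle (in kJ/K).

ΔS_univ ≈ 0.3848 kJ/K

W = η·Q_H = 0.371 × 573 = 212.6 kJ, so Q_C = Q_H − W = 360.4 kJ.
Reservoir entropy changes: ΔS_H = −Q_H/T_H = −573/688.00 = -0.8328 kJ/K and ΔS_C = +Q_C/T_C = 360.4/296.00 = 1.218 kJ/K.
ΔS_univ = −Q_H/T_H + Q_C/T_C = 0.3848 kJ/K (> 0, since η = 0.371 < η_Carnot = 0.570).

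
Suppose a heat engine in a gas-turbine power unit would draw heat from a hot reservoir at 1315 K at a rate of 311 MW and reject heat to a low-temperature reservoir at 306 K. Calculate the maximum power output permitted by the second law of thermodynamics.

Ẇ_max ≈ 239 MW

No engine can exceed the Carnot limit: η_max = 1 − T_C/T_H = 1 − 306.00/1315.00 = 0.7673.
W_max = η_max · Q_H = 0.7673 × 311 = 239 MW.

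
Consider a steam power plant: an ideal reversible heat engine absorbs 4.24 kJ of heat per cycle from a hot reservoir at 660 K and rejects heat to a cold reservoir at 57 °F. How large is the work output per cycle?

T_C = 57 °F → (57 − 32) × 5/9 = 13.89 °C = 287.04 K.
Since the cycle is reversible, η = 1 − T_C/T_H = 1 − 287.04/660.00 = 0.5651.
W = η·Q_H = 0.5651 × 4.24 = 2.396 kJ.

W ≈ 2.396 kJ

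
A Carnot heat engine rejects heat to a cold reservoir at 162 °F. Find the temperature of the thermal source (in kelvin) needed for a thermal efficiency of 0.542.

T_H ≈ 754 K

T_C = 162 °F → (162 − 32) × 5/9 = 72.22 °C = 345.37 K.
From η = 1 − T_C/T_H, solving for T_H gives T_H = T_C/(1 − η) = 345.37/(1 − 0.542) = 754 K.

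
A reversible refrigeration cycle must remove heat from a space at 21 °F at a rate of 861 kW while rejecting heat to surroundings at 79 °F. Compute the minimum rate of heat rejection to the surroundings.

Q̇_H ≈ 965 kW

T_H = 79 °F → (79 − 32) × 5/9 = 26.11 °C = 299.26 K.
T_C = 21 °F → (21 − 32) × 5/9 = -6.11 °C = 267.04 K.
For a reversible cycle Q_H/Q_C = T_H/T_C, so Q_H = Q_C·T_H/T_C = 861 × 299.26/267.04 = 965 kW.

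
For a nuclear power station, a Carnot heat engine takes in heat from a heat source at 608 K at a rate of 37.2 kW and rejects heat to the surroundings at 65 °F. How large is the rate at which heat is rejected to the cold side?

T_C = 65 °F → (65 − 32) × 5/9 = 18.33 °C = 291.48 K.
The Carnot efficiency is η = 1 − T_C/T_H = 1 − 291.48/608.00 = 0.5206.
For a reversible cycle Q_C/Q_H = T_C/T_H, so Q_C = 37.2 × 291.48/608.00 = 17.8 kW.

Q̇_C ≈ 17.8 kW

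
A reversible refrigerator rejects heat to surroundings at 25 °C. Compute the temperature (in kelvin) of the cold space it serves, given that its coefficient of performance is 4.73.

T_H = 25 °C → 25 + 273.15 = 298.15 K.
COP_R = T_C/(T_H − T_C) ⇒ T_C = T_H·COP_R/(1 + COP_R) = 298.15 × 4.73/(1 + 4.73) = 246 K.

T_C ≈ 246 K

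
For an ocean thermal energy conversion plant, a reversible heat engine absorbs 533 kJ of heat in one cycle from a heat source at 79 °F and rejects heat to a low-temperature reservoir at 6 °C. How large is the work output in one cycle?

T_H = 79 °F → (79 − 32) × 5/9 = 26.11 °C = 299.26 K.
T_C = 6 °C → 6 + 273.15 = 279.15 K.
The Carnot efficiency is η = 1 − T_C/T_H = 1 − 279.15/299.26 = 0.0672.
W = η·Q_H = 0.0672 × 533 = 35.82 kJ.

W ≈ 35.82 kJ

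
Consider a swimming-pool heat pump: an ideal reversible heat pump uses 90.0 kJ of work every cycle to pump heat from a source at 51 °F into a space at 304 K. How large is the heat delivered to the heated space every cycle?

T_C = 51 °F → (51 − 32) × 5/9 = 10.56 °C = 283.71 K.
The Carnot heat-pump COP is COP_HP = T_H/(T_H − T_C) = 304.00/20.29 = 14.9795.
Q_H = COP_HP · W = 14.9795 × 90.0 = 1348 kJ.

Q_H ≈ 1348 kJ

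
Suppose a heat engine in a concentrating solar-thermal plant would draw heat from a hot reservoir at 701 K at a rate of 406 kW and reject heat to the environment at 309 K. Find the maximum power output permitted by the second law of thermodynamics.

Ẇ_max ≈ 227 kW

The second-law ceiling is the Carnot efficiency, η_max = 1 − T_C/T_H = 1 − 309.00/701.00 = 0.5592.
W_max = η_max · Q_H = 0.5592 × 406 = 227 kW.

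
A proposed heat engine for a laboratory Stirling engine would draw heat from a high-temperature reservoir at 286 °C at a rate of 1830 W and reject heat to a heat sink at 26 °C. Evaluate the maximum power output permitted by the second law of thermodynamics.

T_H = 286 °C → 286 + 273.15 = 559.15 K.
T_C = 26 °C → 26 + 273.15 = 299.15 K.
No engine can exceed the Carnot limit: η_max = 1 − T_C/T_H = 1 − 299.15/559.15 = 0.4650.
W_max = η_max · Q_H = 0.4650 × 1830 = 850.9 W.

Ẇ_max ≈ 850.9 W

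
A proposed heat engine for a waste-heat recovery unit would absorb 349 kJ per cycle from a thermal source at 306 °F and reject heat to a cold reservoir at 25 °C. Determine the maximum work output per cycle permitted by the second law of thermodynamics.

W_max ≈ 104.4 kJ

T_H = 306 °F → (306 − 32) × 5/9 = 152.22 °C = 425.37 K.
T_C = 25 °C → 25 + 273.15 = 298.15 K.
The second-law ceiling is the Carnot efficiency, η_max = 1 − T_C/T_H = 1 − 298.15/425.37 = 0.2991.
W_max = η_max · Q_H = 0.2991 × 349 = 104.4 kJ.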